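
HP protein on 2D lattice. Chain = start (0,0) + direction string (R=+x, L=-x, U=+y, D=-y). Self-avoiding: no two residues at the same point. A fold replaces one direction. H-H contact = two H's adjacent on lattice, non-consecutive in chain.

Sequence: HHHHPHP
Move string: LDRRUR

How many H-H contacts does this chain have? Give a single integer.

Positions: [(0, 0), (-1, 0), (-1, -1), (0, -1), (1, -1), (1, 0), (2, 0)]
H-H contact: residue 0 @(0,0) - residue 5 @(1, 0)
H-H contact: residue 0 @(0,0) - residue 3 @(0, -1)

Answer: 2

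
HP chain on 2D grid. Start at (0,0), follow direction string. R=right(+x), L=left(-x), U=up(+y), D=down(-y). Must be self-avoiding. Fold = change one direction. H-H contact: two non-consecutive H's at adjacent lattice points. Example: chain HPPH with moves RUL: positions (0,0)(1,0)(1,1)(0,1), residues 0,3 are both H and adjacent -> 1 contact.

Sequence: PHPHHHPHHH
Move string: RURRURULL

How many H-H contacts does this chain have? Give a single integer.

Answer: 1

Derivation:
Positions: [(0, 0), (1, 0), (1, 1), (2, 1), (3, 1), (3, 2), (4, 2), (4, 3), (3, 3), (2, 3)]
H-H contact: residue 5 @(3,2) - residue 8 @(3, 3)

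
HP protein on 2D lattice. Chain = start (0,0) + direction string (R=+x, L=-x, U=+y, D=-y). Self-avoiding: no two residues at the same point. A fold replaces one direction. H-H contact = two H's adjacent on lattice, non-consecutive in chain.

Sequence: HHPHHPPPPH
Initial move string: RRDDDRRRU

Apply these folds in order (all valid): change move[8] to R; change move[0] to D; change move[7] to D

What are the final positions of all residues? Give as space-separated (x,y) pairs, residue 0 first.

Initial moves: RRDDDRRRU
Fold: move[8]->R => RRDDDRRRR (positions: [(0, 0), (1, 0), (2, 0), (2, -1), (2, -2), (2, -3), (3, -3), (4, -3), (5, -3), (6, -3)])
Fold: move[0]->D => DRDDDRRRR (positions: [(0, 0), (0, -1), (1, -1), (1, -2), (1, -3), (1, -4), (2, -4), (3, -4), (4, -4), (5, -4)])
Fold: move[7]->D => DRDDDRRDR (positions: [(0, 0), (0, -1), (1, -1), (1, -2), (1, -3), (1, -4), (2, -4), (3, -4), (3, -5), (4, -5)])

Answer: (0,0) (0,-1) (1,-1) (1,-2) (1,-3) (1,-4) (2,-4) (3,-4) (3,-5) (4,-5)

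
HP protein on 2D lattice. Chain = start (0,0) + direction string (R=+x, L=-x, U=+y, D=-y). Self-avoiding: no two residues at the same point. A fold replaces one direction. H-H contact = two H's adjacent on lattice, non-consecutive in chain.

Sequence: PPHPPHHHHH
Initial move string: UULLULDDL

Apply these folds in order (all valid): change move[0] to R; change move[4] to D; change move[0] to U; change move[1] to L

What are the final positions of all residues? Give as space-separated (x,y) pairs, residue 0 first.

Initial moves: UULLULDDL
Fold: move[0]->R => RULLULDDL (positions: [(0, 0), (1, 0), (1, 1), (0, 1), (-1, 1), (-1, 2), (-2, 2), (-2, 1), (-2, 0), (-3, 0)])
Fold: move[4]->D => RULLDLDDL (positions: [(0, 0), (1, 0), (1, 1), (0, 1), (-1, 1), (-1, 0), (-2, 0), (-2, -1), (-2, -2), (-3, -2)])
Fold: move[0]->U => UULLDLDDL (positions: [(0, 0), (0, 1), (0, 2), (-1, 2), (-2, 2), (-2, 1), (-3, 1), (-3, 0), (-3, -1), (-4, -1)])
Fold: move[1]->L => ULLLDLDDL (positions: [(0, 0), (0, 1), (-1, 1), (-2, 1), (-3, 1), (-3, 0), (-4, 0), (-4, -1), (-4, -2), (-5, -2)])

Answer: (0,0) (0,1) (-1,1) (-2,1) (-3,1) (-3,0) (-4,0) (-4,-1) (-4,-2) (-5,-2)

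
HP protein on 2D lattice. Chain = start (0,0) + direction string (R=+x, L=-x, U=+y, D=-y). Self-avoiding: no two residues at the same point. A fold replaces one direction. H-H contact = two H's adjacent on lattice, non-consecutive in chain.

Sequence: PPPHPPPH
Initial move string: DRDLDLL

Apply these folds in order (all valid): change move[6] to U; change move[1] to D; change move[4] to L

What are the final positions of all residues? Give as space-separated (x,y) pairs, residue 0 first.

Initial moves: DRDLDLL
Fold: move[6]->U => DRDLDLU (positions: [(0, 0), (0, -1), (1, -1), (1, -2), (0, -2), (0, -3), (-1, -3), (-1, -2)])
Fold: move[1]->D => DDDLDLU (positions: [(0, 0), (0, -1), (0, -2), (0, -3), (-1, -3), (-1, -4), (-2, -4), (-2, -3)])
Fold: move[4]->L => DDDLLLU (positions: [(0, 0), (0, -1), (0, -2), (0, -3), (-1, -3), (-2, -3), (-3, -3), (-3, -2)])

Answer: (0,0) (0,-1) (0,-2) (0,-3) (-1,-3) (-2,-3) (-3,-3) (-3,-2)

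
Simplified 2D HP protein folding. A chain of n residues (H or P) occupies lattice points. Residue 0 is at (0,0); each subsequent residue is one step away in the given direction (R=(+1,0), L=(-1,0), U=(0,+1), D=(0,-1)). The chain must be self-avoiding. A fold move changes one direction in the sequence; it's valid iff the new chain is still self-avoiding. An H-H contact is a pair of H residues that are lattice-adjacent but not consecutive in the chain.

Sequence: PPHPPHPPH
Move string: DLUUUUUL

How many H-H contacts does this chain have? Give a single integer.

Positions: [(0, 0), (0, -1), (-1, -1), (-1, 0), (-1, 1), (-1, 2), (-1, 3), (-1, 4), (-2, 4)]
No H-H contacts found.

Answer: 0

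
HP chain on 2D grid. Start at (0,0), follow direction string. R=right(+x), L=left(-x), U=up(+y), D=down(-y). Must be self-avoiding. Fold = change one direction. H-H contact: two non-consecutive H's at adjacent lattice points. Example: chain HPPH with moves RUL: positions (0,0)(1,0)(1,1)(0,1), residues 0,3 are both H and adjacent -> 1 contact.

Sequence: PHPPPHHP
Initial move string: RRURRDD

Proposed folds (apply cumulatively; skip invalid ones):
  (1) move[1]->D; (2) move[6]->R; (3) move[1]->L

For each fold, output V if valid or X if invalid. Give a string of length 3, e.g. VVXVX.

Initial: RRURRDD -> [(0, 0), (1, 0), (2, 0), (2, 1), (3, 1), (4, 1), (4, 0), (4, -1)]
Fold 1: move[1]->D => RDURRDD INVALID (collision), skipped
Fold 2: move[6]->R => RRURRDR VALID
Fold 3: move[1]->L => RLURRDR INVALID (collision), skipped

Answer: XVX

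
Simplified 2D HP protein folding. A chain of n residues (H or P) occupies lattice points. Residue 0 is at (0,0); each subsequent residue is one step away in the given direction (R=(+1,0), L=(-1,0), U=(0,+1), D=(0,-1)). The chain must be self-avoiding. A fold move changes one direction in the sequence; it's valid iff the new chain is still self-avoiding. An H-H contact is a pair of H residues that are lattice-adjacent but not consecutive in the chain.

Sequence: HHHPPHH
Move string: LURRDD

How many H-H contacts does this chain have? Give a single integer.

Positions: [(0, 0), (-1, 0), (-1, 1), (0, 1), (1, 1), (1, 0), (1, -1)]
H-H contact: residue 0 @(0,0) - residue 5 @(1, 0)

Answer: 1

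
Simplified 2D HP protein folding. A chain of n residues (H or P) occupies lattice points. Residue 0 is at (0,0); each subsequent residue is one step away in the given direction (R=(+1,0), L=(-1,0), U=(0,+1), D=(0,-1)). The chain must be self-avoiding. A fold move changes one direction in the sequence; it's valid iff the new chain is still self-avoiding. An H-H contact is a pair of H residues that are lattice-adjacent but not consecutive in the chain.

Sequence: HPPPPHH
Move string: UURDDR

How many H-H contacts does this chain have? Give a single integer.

Answer: 1

Derivation:
Positions: [(0, 0), (0, 1), (0, 2), (1, 2), (1, 1), (1, 0), (2, 0)]
H-H contact: residue 0 @(0,0) - residue 5 @(1, 0)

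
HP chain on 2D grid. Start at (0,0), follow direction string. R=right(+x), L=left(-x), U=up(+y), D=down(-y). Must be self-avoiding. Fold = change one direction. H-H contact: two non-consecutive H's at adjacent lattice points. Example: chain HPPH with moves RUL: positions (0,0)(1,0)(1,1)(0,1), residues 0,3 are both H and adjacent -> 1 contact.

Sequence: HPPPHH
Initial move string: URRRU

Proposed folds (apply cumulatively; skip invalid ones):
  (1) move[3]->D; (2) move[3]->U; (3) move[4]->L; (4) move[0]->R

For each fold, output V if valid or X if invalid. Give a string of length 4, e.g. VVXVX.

Answer: XVVV

Derivation:
Initial: URRRU -> [(0, 0), (0, 1), (1, 1), (2, 1), (3, 1), (3, 2)]
Fold 1: move[3]->D => URRDU INVALID (collision), skipped
Fold 2: move[3]->U => URRUU VALID
Fold 3: move[4]->L => URRUL VALID
Fold 4: move[0]->R => RRRUL VALID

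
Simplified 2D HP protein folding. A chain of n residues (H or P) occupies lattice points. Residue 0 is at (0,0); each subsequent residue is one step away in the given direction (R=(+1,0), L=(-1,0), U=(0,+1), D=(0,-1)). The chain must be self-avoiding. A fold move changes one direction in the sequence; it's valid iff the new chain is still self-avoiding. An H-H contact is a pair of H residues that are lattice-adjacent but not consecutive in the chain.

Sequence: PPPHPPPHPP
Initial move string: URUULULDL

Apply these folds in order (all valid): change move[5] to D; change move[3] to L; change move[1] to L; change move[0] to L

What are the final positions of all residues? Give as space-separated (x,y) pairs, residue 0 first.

Initial moves: URUULULDL
Fold: move[5]->D => URUULDLDL (positions: [(0, 0), (0, 1), (1, 1), (1, 2), (1, 3), (0, 3), (0, 2), (-1, 2), (-1, 1), (-2, 1)])
Fold: move[3]->L => URULLDLDL (positions: [(0, 0), (0, 1), (1, 1), (1, 2), (0, 2), (-1, 2), (-1, 1), (-2, 1), (-2, 0), (-3, 0)])
Fold: move[1]->L => ULULLDLDL (positions: [(0, 0), (0, 1), (-1, 1), (-1, 2), (-2, 2), (-3, 2), (-3, 1), (-4, 1), (-4, 0), (-5, 0)])
Fold: move[0]->L => LLULLDLDL (positions: [(0, 0), (-1, 0), (-2, 0), (-2, 1), (-3, 1), (-4, 1), (-4, 0), (-5, 0), (-5, -1), (-6, -1)])

Answer: (0,0) (-1,0) (-2,0) (-2,1) (-3,1) (-4,1) (-4,0) (-5,0) (-5,-1) (-6,-1)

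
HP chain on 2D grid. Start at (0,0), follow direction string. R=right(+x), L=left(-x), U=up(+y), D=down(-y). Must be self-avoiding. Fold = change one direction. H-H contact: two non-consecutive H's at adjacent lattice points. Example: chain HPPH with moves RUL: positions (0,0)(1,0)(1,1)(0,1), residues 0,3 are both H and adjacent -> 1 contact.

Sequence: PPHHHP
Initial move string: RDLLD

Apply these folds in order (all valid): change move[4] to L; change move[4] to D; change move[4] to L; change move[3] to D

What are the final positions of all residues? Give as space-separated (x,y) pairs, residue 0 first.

Answer: (0,0) (1,0) (1,-1) (0,-1) (0,-2) (-1,-2)

Derivation:
Initial moves: RDLLD
Fold: move[4]->L => RDLLL (positions: [(0, 0), (1, 0), (1, -1), (0, -1), (-1, -1), (-2, -1)])
Fold: move[4]->D => RDLLD (positions: [(0, 0), (1, 0), (1, -1), (0, -1), (-1, -1), (-1, -2)])
Fold: move[4]->L => RDLLL (positions: [(0, 0), (1, 0), (1, -1), (0, -1), (-1, -1), (-2, -1)])
Fold: move[3]->D => RDLDL (positions: [(0, 0), (1, 0), (1, -1), (0, -1), (0, -2), (-1, -2)])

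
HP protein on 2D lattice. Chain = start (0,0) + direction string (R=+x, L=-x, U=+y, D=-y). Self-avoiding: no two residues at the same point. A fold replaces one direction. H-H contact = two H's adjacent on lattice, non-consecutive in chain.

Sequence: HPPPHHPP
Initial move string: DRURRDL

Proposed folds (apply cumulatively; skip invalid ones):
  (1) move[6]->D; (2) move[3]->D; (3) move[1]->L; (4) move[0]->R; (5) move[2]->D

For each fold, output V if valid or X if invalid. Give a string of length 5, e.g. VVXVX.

Initial: DRURRDL -> [(0, 0), (0, -1), (1, -1), (1, 0), (2, 0), (3, 0), (3, -1), (2, -1)]
Fold 1: move[6]->D => DRURRDD VALID
Fold 2: move[3]->D => DRUDRDD INVALID (collision), skipped
Fold 3: move[1]->L => DLURRDD INVALID (collision), skipped
Fold 4: move[0]->R => RRURRDD VALID
Fold 5: move[2]->D => RRDRRDD VALID

Answer: VXXVV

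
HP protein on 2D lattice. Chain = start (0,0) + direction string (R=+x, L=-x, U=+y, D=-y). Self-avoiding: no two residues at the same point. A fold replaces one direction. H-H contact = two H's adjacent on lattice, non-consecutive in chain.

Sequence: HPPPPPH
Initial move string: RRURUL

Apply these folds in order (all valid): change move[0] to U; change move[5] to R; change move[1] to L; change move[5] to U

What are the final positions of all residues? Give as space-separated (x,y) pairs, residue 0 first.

Initial moves: RRURUL
Fold: move[0]->U => URURUL (positions: [(0, 0), (0, 1), (1, 1), (1, 2), (2, 2), (2, 3), (1, 3)])
Fold: move[5]->R => URURUR (positions: [(0, 0), (0, 1), (1, 1), (1, 2), (2, 2), (2, 3), (3, 3)])
Fold: move[1]->L => ULURUR (positions: [(0, 0), (0, 1), (-1, 1), (-1, 2), (0, 2), (0, 3), (1, 3)])
Fold: move[5]->U => ULURUU (positions: [(0, 0), (0, 1), (-1, 1), (-1, 2), (0, 2), (0, 3), (0, 4)])

Answer: (0,0) (0,1) (-1,1) (-1,2) (0,2) (0,3) (0,4)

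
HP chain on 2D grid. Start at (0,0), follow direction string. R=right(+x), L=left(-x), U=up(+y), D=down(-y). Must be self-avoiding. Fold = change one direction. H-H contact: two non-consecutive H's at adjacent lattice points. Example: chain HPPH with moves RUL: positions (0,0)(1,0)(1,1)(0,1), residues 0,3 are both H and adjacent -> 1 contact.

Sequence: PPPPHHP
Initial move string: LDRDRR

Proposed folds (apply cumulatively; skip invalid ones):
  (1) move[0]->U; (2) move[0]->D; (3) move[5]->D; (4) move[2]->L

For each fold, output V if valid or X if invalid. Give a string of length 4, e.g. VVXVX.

Answer: XVVV

Derivation:
Initial: LDRDRR -> [(0, 0), (-1, 0), (-1, -1), (0, -1), (0, -2), (1, -2), (2, -2)]
Fold 1: move[0]->U => UDRDRR INVALID (collision), skipped
Fold 2: move[0]->D => DDRDRR VALID
Fold 3: move[5]->D => DDRDRD VALID
Fold 4: move[2]->L => DDLDRD VALID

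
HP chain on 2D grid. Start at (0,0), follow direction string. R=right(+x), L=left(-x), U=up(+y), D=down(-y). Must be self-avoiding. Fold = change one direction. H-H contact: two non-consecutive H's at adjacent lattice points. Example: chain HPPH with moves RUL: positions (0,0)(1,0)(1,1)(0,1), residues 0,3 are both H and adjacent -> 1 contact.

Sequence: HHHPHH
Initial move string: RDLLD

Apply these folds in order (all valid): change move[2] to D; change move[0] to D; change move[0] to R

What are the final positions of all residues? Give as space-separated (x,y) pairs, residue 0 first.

Answer: (0,0) (1,0) (1,-1) (1,-2) (0,-2) (0,-3)

Derivation:
Initial moves: RDLLD
Fold: move[2]->D => RDDLD (positions: [(0, 0), (1, 0), (1, -1), (1, -2), (0, -2), (0, -3)])
Fold: move[0]->D => DDDLD (positions: [(0, 0), (0, -1), (0, -2), (0, -3), (-1, -3), (-1, -4)])
Fold: move[0]->R => RDDLD (positions: [(0, 0), (1, 0), (1, -1), (1, -2), (0, -2), (0, -3)])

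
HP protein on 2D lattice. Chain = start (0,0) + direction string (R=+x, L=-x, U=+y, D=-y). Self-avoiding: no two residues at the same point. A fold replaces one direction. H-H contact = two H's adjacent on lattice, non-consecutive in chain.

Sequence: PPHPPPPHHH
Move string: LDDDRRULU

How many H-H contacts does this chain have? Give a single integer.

Positions: [(0, 0), (-1, 0), (-1, -1), (-1, -2), (-1, -3), (0, -3), (1, -3), (1, -2), (0, -2), (0, -1)]
H-H contact: residue 2 @(-1,-1) - residue 9 @(0, -1)

Answer: 1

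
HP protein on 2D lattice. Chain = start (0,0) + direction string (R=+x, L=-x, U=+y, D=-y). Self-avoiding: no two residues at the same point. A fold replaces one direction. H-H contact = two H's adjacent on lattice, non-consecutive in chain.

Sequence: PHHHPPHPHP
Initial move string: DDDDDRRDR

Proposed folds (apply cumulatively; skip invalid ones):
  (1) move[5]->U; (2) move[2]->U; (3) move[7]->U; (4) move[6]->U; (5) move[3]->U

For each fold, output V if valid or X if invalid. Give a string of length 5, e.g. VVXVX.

Answer: XXVVX

Derivation:
Initial: DDDDDRRDR -> [(0, 0), (0, -1), (0, -2), (0, -3), (0, -4), (0, -5), (1, -5), (2, -5), (2, -6), (3, -6)]
Fold 1: move[5]->U => DDDDDURDR INVALID (collision), skipped
Fold 2: move[2]->U => DDUDDRRDR INVALID (collision), skipped
Fold 3: move[7]->U => DDDDDRRUR VALID
Fold 4: move[6]->U => DDDDDRUUR VALID
Fold 5: move[3]->U => DDDUDRUUR INVALID (collision), skipped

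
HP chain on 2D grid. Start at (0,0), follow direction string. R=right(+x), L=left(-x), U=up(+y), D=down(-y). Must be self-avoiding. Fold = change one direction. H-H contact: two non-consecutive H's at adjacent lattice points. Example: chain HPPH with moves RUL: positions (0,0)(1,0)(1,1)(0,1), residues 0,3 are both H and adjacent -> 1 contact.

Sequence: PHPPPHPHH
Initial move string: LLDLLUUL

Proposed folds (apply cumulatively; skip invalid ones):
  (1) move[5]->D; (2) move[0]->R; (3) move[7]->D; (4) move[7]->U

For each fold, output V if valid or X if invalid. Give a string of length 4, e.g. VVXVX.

Answer: XXXV

Derivation:
Initial: LLDLLUUL -> [(0, 0), (-1, 0), (-2, 0), (-2, -1), (-3, -1), (-4, -1), (-4, 0), (-4, 1), (-5, 1)]
Fold 1: move[5]->D => LLDLLDUL INVALID (collision), skipped
Fold 2: move[0]->R => RLDLLUUL INVALID (collision), skipped
Fold 3: move[7]->D => LLDLLUUD INVALID (collision), skipped
Fold 4: move[7]->U => LLDLLUUU VALID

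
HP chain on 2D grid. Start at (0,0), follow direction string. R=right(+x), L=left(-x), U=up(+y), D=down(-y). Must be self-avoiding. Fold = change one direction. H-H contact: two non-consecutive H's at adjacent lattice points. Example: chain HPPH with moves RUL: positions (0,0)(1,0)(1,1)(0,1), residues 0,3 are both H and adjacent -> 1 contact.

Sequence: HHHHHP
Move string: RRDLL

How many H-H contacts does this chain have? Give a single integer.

Positions: [(0, 0), (1, 0), (2, 0), (2, -1), (1, -1), (0, -1)]
H-H contact: residue 1 @(1,0) - residue 4 @(1, -1)

Answer: 1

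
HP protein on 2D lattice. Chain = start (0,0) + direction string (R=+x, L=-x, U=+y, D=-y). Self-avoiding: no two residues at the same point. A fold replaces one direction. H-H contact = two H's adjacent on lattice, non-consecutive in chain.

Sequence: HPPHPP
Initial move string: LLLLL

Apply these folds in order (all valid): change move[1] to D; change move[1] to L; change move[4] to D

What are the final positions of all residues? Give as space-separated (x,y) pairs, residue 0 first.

Answer: (0,0) (-1,0) (-2,0) (-3,0) (-4,0) (-4,-1)

Derivation:
Initial moves: LLLLL
Fold: move[1]->D => LDLLL (positions: [(0, 0), (-1, 0), (-1, -1), (-2, -1), (-3, -1), (-4, -1)])
Fold: move[1]->L => LLLLL (positions: [(0, 0), (-1, 0), (-2, 0), (-3, 0), (-4, 0), (-5, 0)])
Fold: move[4]->D => LLLLD (positions: [(0, 0), (-1, 0), (-2, 0), (-3, 0), (-4, 0), (-4, -1)])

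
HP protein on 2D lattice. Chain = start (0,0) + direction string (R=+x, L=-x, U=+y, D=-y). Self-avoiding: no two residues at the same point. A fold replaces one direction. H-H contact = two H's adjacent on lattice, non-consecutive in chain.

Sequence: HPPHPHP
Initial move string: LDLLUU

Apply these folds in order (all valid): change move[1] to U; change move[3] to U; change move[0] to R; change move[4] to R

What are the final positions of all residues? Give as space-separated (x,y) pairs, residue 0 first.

Answer: (0,0) (1,0) (1,1) (0,1) (0,2) (1,2) (1,3)

Derivation:
Initial moves: LDLLUU
Fold: move[1]->U => LULLUU (positions: [(0, 0), (-1, 0), (-1, 1), (-2, 1), (-3, 1), (-3, 2), (-3, 3)])
Fold: move[3]->U => LULUUU (positions: [(0, 0), (-1, 0), (-1, 1), (-2, 1), (-2, 2), (-2, 3), (-2, 4)])
Fold: move[0]->R => RULUUU (positions: [(0, 0), (1, 0), (1, 1), (0, 1), (0, 2), (0, 3), (0, 4)])
Fold: move[4]->R => RULURU (positions: [(0, 0), (1, 0), (1, 1), (0, 1), (0, 2), (1, 2), (1, 3)])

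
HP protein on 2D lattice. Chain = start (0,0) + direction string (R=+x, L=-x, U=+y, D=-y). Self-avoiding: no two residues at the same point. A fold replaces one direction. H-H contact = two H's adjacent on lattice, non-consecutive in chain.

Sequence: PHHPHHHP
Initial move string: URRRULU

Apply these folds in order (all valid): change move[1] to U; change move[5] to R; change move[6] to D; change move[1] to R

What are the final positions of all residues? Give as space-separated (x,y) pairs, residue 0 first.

Answer: (0,0) (0,1) (1,1) (2,1) (3,1) (3,2) (4,2) (4,1)

Derivation:
Initial moves: URRRULU
Fold: move[1]->U => UURRULU (positions: [(0, 0), (0, 1), (0, 2), (1, 2), (2, 2), (2, 3), (1, 3), (1, 4)])
Fold: move[5]->R => UURRURU (positions: [(0, 0), (0, 1), (0, 2), (1, 2), (2, 2), (2, 3), (3, 3), (3, 4)])
Fold: move[6]->D => UURRURD (positions: [(0, 0), (0, 1), (0, 2), (1, 2), (2, 2), (2, 3), (3, 3), (3, 2)])
Fold: move[1]->R => URRRURD (positions: [(0, 0), (0, 1), (1, 1), (2, 1), (3, 1), (3, 2), (4, 2), (4, 1)])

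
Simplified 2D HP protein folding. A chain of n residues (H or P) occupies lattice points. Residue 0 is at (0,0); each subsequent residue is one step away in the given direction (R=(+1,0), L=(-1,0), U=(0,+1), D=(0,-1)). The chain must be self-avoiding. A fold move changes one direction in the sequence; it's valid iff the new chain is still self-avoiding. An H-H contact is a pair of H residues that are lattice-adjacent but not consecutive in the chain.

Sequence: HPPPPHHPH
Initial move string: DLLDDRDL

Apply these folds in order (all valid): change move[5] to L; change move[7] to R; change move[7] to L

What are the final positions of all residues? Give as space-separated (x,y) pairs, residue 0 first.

Initial moves: DLLDDRDL
Fold: move[5]->L => DLLDDLDL (positions: [(0, 0), (0, -1), (-1, -1), (-2, -1), (-2, -2), (-2, -3), (-3, -3), (-3, -4), (-4, -4)])
Fold: move[7]->R => DLLDDLDR (positions: [(0, 0), (0, -1), (-1, -1), (-2, -1), (-2, -2), (-2, -3), (-3, -3), (-3, -4), (-2, -4)])
Fold: move[7]->L => DLLDDLDL (positions: [(0, 0), (0, -1), (-1, -1), (-2, -1), (-2, -2), (-2, -3), (-3, -3), (-3, -4), (-4, -4)])

Answer: (0,0) (0,-1) (-1,-1) (-2,-1) (-2,-2) (-2,-3) (-3,-3) (-3,-4) (-4,-4)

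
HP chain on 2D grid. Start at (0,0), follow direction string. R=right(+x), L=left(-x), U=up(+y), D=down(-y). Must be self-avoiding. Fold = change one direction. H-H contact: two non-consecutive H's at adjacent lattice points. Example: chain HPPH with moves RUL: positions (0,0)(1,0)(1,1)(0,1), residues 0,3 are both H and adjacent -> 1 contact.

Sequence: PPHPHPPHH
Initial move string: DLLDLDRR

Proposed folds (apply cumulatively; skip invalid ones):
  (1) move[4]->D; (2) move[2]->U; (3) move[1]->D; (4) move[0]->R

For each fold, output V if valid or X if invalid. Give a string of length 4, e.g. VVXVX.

Answer: VXVV

Derivation:
Initial: DLLDLDRR -> [(0, 0), (0, -1), (-1, -1), (-2, -1), (-2, -2), (-3, -2), (-3, -3), (-2, -3), (-1, -3)]
Fold 1: move[4]->D => DLLDDDRR VALID
Fold 2: move[2]->U => DLUDDDRR INVALID (collision), skipped
Fold 3: move[1]->D => DDLDDDRR VALID
Fold 4: move[0]->R => RDLDDDRR VALID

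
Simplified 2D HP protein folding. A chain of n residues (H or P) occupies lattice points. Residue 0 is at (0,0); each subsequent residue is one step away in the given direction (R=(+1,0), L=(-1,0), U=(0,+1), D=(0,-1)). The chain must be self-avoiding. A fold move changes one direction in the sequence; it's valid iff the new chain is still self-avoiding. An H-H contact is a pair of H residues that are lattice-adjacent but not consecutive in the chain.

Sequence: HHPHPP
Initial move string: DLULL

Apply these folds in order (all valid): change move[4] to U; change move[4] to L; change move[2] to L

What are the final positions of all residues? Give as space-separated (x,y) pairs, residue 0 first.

Answer: (0,0) (0,-1) (-1,-1) (-2,-1) (-3,-1) (-4,-1)

Derivation:
Initial moves: DLULL
Fold: move[4]->U => DLULU (positions: [(0, 0), (0, -1), (-1, -1), (-1, 0), (-2, 0), (-2, 1)])
Fold: move[4]->L => DLULL (positions: [(0, 0), (0, -1), (-1, -1), (-1, 0), (-2, 0), (-3, 0)])
Fold: move[2]->L => DLLLL (positions: [(0, 0), (0, -1), (-1, -1), (-2, -1), (-3, -1), (-4, -1)])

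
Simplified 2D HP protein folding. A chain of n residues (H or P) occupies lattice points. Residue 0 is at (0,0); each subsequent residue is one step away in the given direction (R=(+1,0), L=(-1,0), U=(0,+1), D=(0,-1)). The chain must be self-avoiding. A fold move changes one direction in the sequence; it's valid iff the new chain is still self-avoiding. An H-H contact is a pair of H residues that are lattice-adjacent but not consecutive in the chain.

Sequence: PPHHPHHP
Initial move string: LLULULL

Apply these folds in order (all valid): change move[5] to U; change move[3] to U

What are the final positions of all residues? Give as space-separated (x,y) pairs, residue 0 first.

Answer: (0,0) (-1,0) (-2,0) (-2,1) (-2,2) (-2,3) (-2,4) (-3,4)

Derivation:
Initial moves: LLULULL
Fold: move[5]->U => LLULUUL (positions: [(0, 0), (-1, 0), (-2, 0), (-2, 1), (-3, 1), (-3, 2), (-3, 3), (-4, 3)])
Fold: move[3]->U => LLUUUUL (positions: [(0, 0), (-1, 0), (-2, 0), (-2, 1), (-2, 2), (-2, 3), (-2, 4), (-3, 4)])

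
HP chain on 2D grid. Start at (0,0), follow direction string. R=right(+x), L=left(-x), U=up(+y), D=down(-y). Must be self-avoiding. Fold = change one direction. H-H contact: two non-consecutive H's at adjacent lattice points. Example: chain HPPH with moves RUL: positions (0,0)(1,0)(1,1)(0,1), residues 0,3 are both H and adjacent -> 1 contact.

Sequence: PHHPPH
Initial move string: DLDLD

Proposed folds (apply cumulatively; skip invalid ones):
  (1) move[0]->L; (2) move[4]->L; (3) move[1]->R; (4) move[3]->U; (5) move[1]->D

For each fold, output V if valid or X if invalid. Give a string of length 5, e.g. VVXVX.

Answer: VVXXV

Derivation:
Initial: DLDLD -> [(0, 0), (0, -1), (-1, -1), (-1, -2), (-2, -2), (-2, -3)]
Fold 1: move[0]->L => LLDLD VALID
Fold 2: move[4]->L => LLDLL VALID
Fold 3: move[1]->R => LRDLL INVALID (collision), skipped
Fold 4: move[3]->U => LLDUL INVALID (collision), skipped
Fold 5: move[1]->D => LDDLL VALID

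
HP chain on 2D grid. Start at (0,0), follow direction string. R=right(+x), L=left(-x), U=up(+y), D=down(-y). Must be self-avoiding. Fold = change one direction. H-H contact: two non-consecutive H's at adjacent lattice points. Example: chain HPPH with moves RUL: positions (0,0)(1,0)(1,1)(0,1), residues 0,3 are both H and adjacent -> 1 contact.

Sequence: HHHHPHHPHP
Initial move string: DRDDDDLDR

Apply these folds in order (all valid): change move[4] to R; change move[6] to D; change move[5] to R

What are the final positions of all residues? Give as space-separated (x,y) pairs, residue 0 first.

Initial moves: DRDDDDLDR
Fold: move[4]->R => DRDDRDLDR (positions: [(0, 0), (0, -1), (1, -1), (1, -2), (1, -3), (2, -3), (2, -4), (1, -4), (1, -5), (2, -5)])
Fold: move[6]->D => DRDDRDDDR (positions: [(0, 0), (0, -1), (1, -1), (1, -2), (1, -3), (2, -3), (2, -4), (2, -5), (2, -6), (3, -6)])
Fold: move[5]->R => DRDDRRDDR (positions: [(0, 0), (0, -1), (1, -1), (1, -2), (1, -3), (2, -3), (3, -3), (3, -4), (3, -5), (4, -5)])

Answer: (0,0) (0,-1) (1,-1) (1,-2) (1,-3) (2,-3) (3,-3) (3,-4) (3,-5) (4,-5)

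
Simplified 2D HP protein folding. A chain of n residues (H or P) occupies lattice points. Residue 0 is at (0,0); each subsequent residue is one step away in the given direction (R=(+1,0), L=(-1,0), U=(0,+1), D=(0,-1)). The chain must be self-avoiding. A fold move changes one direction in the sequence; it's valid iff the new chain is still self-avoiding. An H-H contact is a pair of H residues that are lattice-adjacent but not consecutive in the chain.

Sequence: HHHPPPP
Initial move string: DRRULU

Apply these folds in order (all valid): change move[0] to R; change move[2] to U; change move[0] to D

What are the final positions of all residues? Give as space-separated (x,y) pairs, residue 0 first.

Answer: (0,0) (0,-1) (1,-1) (1,0) (1,1) (0,1) (0,2)

Derivation:
Initial moves: DRRULU
Fold: move[0]->R => RRRULU (positions: [(0, 0), (1, 0), (2, 0), (3, 0), (3, 1), (2, 1), (2, 2)])
Fold: move[2]->U => RRUULU (positions: [(0, 0), (1, 0), (2, 0), (2, 1), (2, 2), (1, 2), (1, 3)])
Fold: move[0]->D => DRUULU (positions: [(0, 0), (0, -1), (1, -1), (1, 0), (1, 1), (0, 1), (0, 2)])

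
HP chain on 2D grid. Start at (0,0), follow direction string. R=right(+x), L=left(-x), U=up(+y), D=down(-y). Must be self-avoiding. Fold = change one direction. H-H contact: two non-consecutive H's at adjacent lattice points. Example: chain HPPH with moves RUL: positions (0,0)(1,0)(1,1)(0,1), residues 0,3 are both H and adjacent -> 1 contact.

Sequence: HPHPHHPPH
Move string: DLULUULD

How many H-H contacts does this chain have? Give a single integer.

Positions: [(0, 0), (0, -1), (-1, -1), (-1, 0), (-2, 0), (-2, 1), (-2, 2), (-3, 2), (-3, 1)]
H-H contact: residue 5 @(-2,1) - residue 8 @(-3, 1)

Answer: 1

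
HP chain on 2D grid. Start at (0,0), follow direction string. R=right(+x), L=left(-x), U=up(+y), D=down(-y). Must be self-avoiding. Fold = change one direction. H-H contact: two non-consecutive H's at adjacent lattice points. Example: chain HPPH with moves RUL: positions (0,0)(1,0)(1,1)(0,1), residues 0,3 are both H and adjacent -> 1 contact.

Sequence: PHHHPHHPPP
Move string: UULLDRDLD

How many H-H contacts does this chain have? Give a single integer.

Answer: 2

Derivation:
Positions: [(0, 0), (0, 1), (0, 2), (-1, 2), (-2, 2), (-2, 1), (-1, 1), (-1, 0), (-2, 0), (-2, -1)]
H-H contact: residue 1 @(0,1) - residue 6 @(-1, 1)
H-H contact: residue 3 @(-1,2) - residue 6 @(-1, 1)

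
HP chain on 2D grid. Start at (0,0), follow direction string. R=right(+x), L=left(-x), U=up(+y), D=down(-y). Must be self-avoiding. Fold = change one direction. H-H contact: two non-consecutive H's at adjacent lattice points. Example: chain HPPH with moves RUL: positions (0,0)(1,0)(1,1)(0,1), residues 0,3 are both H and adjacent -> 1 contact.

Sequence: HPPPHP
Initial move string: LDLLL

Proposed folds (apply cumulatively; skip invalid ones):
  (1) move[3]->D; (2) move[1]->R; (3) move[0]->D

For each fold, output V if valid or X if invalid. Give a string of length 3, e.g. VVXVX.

Initial: LDLLL -> [(0, 0), (-1, 0), (-1, -1), (-2, -1), (-3, -1), (-4, -1)]
Fold 1: move[3]->D => LDLDL VALID
Fold 2: move[1]->R => LRLDL INVALID (collision), skipped
Fold 3: move[0]->D => DDLDL VALID

Answer: VXV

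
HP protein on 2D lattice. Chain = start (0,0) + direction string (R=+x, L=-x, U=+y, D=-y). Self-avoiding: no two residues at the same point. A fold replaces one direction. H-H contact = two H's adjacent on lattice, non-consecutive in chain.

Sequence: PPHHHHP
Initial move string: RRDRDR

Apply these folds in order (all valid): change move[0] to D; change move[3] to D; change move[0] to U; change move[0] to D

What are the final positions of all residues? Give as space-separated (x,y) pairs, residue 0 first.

Answer: (0,0) (0,-1) (1,-1) (1,-2) (1,-3) (1,-4) (2,-4)

Derivation:
Initial moves: RRDRDR
Fold: move[0]->D => DRDRDR (positions: [(0, 0), (0, -1), (1, -1), (1, -2), (2, -2), (2, -3), (3, -3)])
Fold: move[3]->D => DRDDDR (positions: [(0, 0), (0, -1), (1, -1), (1, -2), (1, -3), (1, -4), (2, -4)])
Fold: move[0]->U => URDDDR (positions: [(0, 0), (0, 1), (1, 1), (1, 0), (1, -1), (1, -2), (2, -2)])
Fold: move[0]->D => DRDDDR (positions: [(0, 0), (0, -1), (1, -1), (1, -2), (1, -3), (1, -4), (2, -4)])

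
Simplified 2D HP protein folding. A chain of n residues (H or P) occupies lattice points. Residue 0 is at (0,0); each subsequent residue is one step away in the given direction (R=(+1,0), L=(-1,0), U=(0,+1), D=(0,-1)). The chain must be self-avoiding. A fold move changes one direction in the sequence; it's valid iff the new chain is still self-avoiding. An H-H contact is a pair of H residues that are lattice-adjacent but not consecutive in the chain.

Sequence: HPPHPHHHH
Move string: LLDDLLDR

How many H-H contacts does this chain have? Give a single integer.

Positions: [(0, 0), (-1, 0), (-2, 0), (-2, -1), (-2, -2), (-3, -2), (-4, -2), (-4, -3), (-3, -3)]
H-H contact: residue 5 @(-3,-2) - residue 8 @(-3, -3)

Answer: 1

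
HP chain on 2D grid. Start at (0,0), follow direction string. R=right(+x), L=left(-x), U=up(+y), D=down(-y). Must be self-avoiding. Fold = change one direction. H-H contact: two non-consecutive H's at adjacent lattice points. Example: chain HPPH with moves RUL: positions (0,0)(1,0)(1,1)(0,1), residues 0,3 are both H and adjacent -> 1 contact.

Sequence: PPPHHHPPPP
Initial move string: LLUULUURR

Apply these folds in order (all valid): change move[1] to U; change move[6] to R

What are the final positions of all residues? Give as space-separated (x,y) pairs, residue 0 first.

Initial moves: LLUULUURR
Fold: move[1]->U => LUUULUURR (positions: [(0, 0), (-1, 0), (-1, 1), (-1, 2), (-1, 3), (-2, 3), (-2, 4), (-2, 5), (-1, 5), (0, 5)])
Fold: move[6]->R => LUUULURRR (positions: [(0, 0), (-1, 0), (-1, 1), (-1, 2), (-1, 3), (-2, 3), (-2, 4), (-1, 4), (0, 4), (1, 4)])

Answer: (0,0) (-1,0) (-1,1) (-1,2) (-1,3) (-2,3) (-2,4) (-1,4) (0,4) (1,4)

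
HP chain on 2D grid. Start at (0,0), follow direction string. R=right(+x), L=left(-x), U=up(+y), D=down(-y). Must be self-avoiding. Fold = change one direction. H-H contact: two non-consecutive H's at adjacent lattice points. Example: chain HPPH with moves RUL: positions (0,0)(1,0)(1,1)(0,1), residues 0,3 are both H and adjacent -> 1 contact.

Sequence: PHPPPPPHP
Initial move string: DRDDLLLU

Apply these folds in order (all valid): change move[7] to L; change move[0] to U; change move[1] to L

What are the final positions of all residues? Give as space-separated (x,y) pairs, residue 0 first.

Answer: (0,0) (0,1) (-1,1) (-1,0) (-1,-1) (-2,-1) (-3,-1) (-4,-1) (-5,-1)

Derivation:
Initial moves: DRDDLLLU
Fold: move[7]->L => DRDDLLLL (positions: [(0, 0), (0, -1), (1, -1), (1, -2), (1, -3), (0, -3), (-1, -3), (-2, -3), (-3, -3)])
Fold: move[0]->U => URDDLLLL (positions: [(0, 0), (0, 1), (1, 1), (1, 0), (1, -1), (0, -1), (-1, -1), (-2, -1), (-3, -1)])
Fold: move[1]->L => ULDDLLLL (positions: [(0, 0), (0, 1), (-1, 1), (-1, 0), (-1, -1), (-2, -1), (-3, -1), (-4, -1), (-5, -1)])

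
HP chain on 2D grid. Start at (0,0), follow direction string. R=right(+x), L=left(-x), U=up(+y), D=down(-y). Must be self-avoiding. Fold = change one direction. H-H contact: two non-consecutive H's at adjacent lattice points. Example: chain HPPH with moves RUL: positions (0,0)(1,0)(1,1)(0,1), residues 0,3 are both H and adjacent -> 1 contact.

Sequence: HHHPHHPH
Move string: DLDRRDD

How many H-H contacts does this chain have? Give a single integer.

Positions: [(0, 0), (0, -1), (-1, -1), (-1, -2), (0, -2), (1, -2), (1, -3), (1, -4)]
H-H contact: residue 1 @(0,-1) - residue 4 @(0, -2)

Answer: 1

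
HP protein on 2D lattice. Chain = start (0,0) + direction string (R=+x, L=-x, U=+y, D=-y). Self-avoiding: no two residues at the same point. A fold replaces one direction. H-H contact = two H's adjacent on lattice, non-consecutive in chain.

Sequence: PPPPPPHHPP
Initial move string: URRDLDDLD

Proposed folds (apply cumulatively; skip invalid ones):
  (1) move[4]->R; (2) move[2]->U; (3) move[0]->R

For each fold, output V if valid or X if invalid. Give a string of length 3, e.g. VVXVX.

Answer: VXV

Derivation:
Initial: URRDLDDLD -> [(0, 0), (0, 1), (1, 1), (2, 1), (2, 0), (1, 0), (1, -1), (1, -2), (0, -2), (0, -3)]
Fold 1: move[4]->R => URRDRDDLD VALID
Fold 2: move[2]->U => URUDRDDLD INVALID (collision), skipped
Fold 3: move[0]->R => RRRDRDDLD VALID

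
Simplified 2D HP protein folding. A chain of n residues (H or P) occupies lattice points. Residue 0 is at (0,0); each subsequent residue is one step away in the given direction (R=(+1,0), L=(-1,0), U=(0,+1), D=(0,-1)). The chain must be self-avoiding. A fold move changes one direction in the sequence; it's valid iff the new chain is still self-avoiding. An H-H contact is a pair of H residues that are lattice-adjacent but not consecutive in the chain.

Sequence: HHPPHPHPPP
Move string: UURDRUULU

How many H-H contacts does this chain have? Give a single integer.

Answer: 1

Derivation:
Positions: [(0, 0), (0, 1), (0, 2), (1, 2), (1, 1), (2, 1), (2, 2), (2, 3), (1, 3), (1, 4)]
H-H contact: residue 1 @(0,1) - residue 4 @(1, 1)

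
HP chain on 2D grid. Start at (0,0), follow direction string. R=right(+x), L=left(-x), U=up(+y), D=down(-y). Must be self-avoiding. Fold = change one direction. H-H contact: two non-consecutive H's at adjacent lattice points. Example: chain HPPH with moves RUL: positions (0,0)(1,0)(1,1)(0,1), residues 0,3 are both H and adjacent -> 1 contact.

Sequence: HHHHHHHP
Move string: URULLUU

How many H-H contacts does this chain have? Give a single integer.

Positions: [(0, 0), (0, 1), (1, 1), (1, 2), (0, 2), (-1, 2), (-1, 3), (-1, 4)]
H-H contact: residue 1 @(0,1) - residue 4 @(0, 2)

Answer: 1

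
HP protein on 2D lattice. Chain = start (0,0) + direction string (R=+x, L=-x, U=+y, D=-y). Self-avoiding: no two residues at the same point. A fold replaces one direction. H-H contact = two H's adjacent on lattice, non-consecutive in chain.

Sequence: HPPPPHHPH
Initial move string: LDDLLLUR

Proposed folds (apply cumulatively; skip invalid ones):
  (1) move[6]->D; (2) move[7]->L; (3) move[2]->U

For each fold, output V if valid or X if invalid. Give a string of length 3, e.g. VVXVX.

Initial: LDDLLLUR -> [(0, 0), (-1, 0), (-1, -1), (-1, -2), (-2, -2), (-3, -2), (-4, -2), (-4, -1), (-3, -1)]
Fold 1: move[6]->D => LDDLLLDR VALID
Fold 2: move[7]->L => LDDLLLDL VALID
Fold 3: move[2]->U => LDULLLDL INVALID (collision), skipped

Answer: VVX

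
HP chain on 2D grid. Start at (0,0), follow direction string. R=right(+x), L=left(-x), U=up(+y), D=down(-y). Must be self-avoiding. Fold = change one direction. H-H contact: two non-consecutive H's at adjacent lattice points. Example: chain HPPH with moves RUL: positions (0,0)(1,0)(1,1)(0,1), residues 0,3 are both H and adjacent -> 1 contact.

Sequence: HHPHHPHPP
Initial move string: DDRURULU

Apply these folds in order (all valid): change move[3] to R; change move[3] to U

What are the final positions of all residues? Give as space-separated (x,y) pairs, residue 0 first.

Answer: (0,0) (0,-1) (0,-2) (1,-2) (1,-1) (2,-1) (2,0) (1,0) (1,1)

Derivation:
Initial moves: DDRURULU
Fold: move[3]->R => DDRRRULU (positions: [(0, 0), (0, -1), (0, -2), (1, -2), (2, -2), (3, -2), (3, -1), (2, -1), (2, 0)])
Fold: move[3]->U => DDRURULU (positions: [(0, 0), (0, -1), (0, -2), (1, -2), (1, -1), (2, -1), (2, 0), (1, 0), (1, 1)])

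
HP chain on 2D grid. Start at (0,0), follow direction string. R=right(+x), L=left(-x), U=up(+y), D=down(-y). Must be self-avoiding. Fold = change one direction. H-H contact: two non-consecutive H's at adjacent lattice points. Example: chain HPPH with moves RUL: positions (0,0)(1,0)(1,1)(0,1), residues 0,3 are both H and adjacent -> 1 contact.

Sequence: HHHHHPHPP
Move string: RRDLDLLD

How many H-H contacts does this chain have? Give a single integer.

Answer: 1

Derivation:
Positions: [(0, 0), (1, 0), (2, 0), (2, -1), (1, -1), (1, -2), (0, -2), (-1, -2), (-1, -3)]
H-H contact: residue 1 @(1,0) - residue 4 @(1, -1)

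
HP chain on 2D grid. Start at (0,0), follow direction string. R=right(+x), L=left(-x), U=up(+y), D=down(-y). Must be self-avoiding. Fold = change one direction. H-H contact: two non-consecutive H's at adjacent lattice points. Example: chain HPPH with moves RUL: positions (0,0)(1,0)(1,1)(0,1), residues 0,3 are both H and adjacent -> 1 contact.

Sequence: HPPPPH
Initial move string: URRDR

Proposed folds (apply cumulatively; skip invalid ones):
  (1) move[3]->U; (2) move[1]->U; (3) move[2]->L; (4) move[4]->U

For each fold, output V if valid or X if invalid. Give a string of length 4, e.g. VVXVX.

Initial: URRDR -> [(0, 0), (0, 1), (1, 1), (2, 1), (2, 0), (3, 0)]
Fold 1: move[3]->U => URRUR VALID
Fold 2: move[1]->U => UURUR VALID
Fold 3: move[2]->L => UULUR VALID
Fold 4: move[4]->U => UULUU VALID

Answer: VVVV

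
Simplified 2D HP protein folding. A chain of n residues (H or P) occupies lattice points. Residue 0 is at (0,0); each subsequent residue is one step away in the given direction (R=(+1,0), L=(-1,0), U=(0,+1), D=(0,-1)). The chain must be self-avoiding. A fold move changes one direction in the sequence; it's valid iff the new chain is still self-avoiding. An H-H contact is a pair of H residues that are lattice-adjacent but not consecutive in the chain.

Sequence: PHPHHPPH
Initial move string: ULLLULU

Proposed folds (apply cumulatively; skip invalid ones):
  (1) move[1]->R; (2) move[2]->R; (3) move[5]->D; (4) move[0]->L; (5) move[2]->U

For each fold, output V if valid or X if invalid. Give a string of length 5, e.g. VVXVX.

Answer: XXXVV

Derivation:
Initial: ULLLULU -> [(0, 0), (0, 1), (-1, 1), (-2, 1), (-3, 1), (-3, 2), (-4, 2), (-4, 3)]
Fold 1: move[1]->R => URLLULU INVALID (collision), skipped
Fold 2: move[2]->R => ULRLULU INVALID (collision), skipped
Fold 3: move[5]->D => ULLLUDU INVALID (collision), skipped
Fold 4: move[0]->L => LLLLULU VALID
Fold 5: move[2]->U => LLULULU VALID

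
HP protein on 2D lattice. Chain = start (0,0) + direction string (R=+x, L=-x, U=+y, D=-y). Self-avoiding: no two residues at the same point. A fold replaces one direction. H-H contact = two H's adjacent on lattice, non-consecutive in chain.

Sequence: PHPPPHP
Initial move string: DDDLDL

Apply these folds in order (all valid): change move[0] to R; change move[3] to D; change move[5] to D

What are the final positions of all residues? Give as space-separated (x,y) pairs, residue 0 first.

Answer: (0,0) (1,0) (1,-1) (1,-2) (1,-3) (1,-4) (1,-5)

Derivation:
Initial moves: DDDLDL
Fold: move[0]->R => RDDLDL (positions: [(0, 0), (1, 0), (1, -1), (1, -2), (0, -2), (0, -3), (-1, -3)])
Fold: move[3]->D => RDDDDL (positions: [(0, 0), (1, 0), (1, -1), (1, -2), (1, -3), (1, -4), (0, -4)])
Fold: move[5]->D => RDDDDD (positions: [(0, 0), (1, 0), (1, -1), (1, -2), (1, -3), (1, -4), (1, -5)])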